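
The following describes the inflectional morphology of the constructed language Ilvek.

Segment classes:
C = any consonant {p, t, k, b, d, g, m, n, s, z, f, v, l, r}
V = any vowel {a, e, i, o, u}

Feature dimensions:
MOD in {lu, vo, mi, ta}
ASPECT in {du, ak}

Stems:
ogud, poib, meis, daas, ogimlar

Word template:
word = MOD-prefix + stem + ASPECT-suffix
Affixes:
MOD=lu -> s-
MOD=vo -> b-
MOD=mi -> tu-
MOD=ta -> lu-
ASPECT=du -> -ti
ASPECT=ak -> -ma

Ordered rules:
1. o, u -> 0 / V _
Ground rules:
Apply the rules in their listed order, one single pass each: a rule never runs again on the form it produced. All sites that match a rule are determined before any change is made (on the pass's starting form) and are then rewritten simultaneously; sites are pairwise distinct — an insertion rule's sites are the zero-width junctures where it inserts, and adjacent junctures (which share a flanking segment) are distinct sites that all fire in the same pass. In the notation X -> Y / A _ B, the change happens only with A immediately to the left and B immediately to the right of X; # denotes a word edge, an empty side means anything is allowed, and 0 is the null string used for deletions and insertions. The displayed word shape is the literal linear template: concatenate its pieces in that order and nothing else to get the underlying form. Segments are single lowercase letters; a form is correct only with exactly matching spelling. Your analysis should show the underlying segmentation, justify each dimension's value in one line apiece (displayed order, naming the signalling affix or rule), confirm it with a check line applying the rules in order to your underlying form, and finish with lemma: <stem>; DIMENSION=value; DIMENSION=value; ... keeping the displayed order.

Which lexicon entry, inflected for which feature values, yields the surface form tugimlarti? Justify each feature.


underlying: tu-ogimlar-ti
MOD=mi - signalled by the affix tu-
ASPECT=du - signalled by the affix -ti
check: tuogimlarti -> tugimlarti
lemma: ogimlar; MOD=mi; ASPECT=du


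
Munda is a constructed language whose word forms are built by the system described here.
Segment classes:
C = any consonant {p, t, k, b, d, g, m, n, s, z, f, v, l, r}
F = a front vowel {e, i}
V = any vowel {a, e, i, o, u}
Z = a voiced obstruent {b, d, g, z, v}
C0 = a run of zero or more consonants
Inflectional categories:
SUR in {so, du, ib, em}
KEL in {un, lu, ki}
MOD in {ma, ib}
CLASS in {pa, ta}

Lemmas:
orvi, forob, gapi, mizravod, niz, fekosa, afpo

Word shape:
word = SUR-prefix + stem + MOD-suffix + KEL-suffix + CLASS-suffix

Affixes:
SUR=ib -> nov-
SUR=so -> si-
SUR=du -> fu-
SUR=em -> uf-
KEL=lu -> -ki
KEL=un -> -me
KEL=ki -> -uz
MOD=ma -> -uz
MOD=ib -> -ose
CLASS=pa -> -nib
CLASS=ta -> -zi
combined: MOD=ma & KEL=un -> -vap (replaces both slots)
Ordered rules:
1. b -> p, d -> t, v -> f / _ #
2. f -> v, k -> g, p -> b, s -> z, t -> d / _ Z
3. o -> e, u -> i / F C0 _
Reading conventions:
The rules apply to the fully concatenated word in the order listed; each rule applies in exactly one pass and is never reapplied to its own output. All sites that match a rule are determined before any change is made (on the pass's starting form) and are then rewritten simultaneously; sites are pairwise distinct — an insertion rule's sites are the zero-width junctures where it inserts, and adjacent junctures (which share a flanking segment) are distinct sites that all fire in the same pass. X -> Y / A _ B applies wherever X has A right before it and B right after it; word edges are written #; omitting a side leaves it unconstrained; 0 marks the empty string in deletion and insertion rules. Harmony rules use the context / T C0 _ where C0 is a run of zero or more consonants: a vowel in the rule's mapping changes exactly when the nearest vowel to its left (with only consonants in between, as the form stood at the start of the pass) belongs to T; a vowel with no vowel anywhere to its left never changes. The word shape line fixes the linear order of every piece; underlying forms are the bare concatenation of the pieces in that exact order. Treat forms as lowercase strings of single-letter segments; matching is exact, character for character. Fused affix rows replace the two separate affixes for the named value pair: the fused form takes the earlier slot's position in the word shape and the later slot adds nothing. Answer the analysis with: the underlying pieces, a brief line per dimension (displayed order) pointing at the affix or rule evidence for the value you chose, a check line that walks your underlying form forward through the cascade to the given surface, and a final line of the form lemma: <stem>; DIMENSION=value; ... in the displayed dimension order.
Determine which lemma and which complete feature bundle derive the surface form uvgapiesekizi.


underlying: uf-gapi-ose-ki-zi
SUR=em - signalled by the affix uf-
KEL=lu - signalled by the affix -ki
MOD=ib - signalled by the affix -ose
CLASS=ta - signalled by the affix -zi
check: ufgapiosekizi -> ufgapiosekizi -> uvgapiosekizi -> uvgapiesekizi
lemma: gapi; SUR=em; KEL=lu; MOD=ib; CLASS=ta


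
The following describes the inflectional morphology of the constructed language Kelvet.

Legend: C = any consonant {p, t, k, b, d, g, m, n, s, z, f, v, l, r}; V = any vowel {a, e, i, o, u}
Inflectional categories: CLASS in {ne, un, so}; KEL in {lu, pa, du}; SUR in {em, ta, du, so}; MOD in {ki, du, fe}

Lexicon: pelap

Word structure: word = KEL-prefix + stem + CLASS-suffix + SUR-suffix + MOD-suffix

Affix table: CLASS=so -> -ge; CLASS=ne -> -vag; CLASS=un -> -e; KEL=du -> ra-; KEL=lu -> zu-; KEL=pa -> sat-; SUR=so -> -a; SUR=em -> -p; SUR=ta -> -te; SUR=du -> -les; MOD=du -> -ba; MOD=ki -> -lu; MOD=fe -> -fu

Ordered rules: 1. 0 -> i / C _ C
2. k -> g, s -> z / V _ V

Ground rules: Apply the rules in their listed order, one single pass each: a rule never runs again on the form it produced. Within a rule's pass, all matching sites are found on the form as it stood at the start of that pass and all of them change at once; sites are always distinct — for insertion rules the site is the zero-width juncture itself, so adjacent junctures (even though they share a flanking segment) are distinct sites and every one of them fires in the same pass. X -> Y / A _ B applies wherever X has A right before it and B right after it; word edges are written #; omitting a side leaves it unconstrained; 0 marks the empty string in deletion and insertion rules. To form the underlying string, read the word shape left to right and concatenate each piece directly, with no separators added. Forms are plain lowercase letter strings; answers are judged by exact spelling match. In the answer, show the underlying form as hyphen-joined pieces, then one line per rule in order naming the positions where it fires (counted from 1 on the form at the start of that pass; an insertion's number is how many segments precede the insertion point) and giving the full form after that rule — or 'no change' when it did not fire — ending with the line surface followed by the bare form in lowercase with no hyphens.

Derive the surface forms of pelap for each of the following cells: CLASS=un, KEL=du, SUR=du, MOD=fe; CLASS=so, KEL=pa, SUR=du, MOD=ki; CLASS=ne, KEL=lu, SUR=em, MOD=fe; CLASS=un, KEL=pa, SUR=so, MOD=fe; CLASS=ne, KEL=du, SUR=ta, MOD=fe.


cell CLASS=un, KEL=du, SUR=du, MOD=fe:
underlying: ra-pelap-e-les-fu
1. 0 -> i / C _ C: inserts after position(s) 11: rapelapelesifu
2. k -> g, s -> z / V _ V: fires at position(s) 11: rapelapelezifu
surface: rapelapelezifu

cell CLASS=so, KEL=pa, SUR=du, MOD=ki:
underlying: sat-pelap-ge-les-lu
1. 0 -> i / C _ C: inserts after position(s) 3, 8, 13: satipelapigelesilu
2. k -> g, s -> z / V _ V: fires at position(s) 15: satipelapigelezilu
surface: satipelapigelezilu

cell CLASS=ne, KEL=lu, SUR=em, MOD=fe:
underlying: zu-pelap-vag-p-fu
1. 0 -> i / C _ C: inserts after position(s) 7, 10, 11: zupelapivagipifu
2. k -> g, s -> z / V _ V: no change
surface: zupelapivagipifu

cell CLASS=un, KEL=pa, SUR=so, MOD=fe:
underlying: sat-pelap-e-a-fu
1. 0 -> i / C _ C: inserts after position(s) 3: satipelapeafu
2. k -> g, s -> z / V _ V: no change
surface: satipelapeafu

cell CLASS=ne, KEL=du, SUR=ta, MOD=fe:
underlying: ra-pelap-vag-te-fu
1. 0 -> i / C _ C: inserts after position(s) 7, 10: rapelapivagitefu
2. k -> g, s -> z / V _ V: no change
surface: rapelapivagitefu


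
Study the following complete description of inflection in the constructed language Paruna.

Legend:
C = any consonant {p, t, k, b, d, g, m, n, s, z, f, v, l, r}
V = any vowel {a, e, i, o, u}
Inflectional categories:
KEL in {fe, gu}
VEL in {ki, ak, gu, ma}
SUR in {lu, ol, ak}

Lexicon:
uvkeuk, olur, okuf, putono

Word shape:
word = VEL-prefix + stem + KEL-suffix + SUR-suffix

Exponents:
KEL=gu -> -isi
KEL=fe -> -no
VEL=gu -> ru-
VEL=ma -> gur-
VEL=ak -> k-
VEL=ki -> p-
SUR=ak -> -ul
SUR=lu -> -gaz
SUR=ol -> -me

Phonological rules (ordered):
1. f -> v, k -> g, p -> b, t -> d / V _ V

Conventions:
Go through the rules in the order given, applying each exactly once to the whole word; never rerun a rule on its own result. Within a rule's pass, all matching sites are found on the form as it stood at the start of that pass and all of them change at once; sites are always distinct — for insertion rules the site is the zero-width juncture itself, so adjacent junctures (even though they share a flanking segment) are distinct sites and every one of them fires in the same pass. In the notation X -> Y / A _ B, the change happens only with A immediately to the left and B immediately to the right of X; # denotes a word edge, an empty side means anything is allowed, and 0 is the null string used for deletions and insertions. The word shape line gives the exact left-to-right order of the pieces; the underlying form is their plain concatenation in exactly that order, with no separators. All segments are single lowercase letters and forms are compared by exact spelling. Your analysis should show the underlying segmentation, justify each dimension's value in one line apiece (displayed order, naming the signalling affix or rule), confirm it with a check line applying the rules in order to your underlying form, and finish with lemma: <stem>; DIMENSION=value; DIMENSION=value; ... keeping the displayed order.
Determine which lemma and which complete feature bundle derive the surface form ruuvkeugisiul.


underlying: ru-uvkeuk-isi-ul
KEL=gu - signalled by the affix -isi
VEL=gu - signalled by the affix ru-
SUR=ak - signalled by the affix -ul
check: ruuvkeukisiul -> ruuvkeugisiul
lemma: uvkeuk; KEL=gu; VEL=gu; SUR=ak


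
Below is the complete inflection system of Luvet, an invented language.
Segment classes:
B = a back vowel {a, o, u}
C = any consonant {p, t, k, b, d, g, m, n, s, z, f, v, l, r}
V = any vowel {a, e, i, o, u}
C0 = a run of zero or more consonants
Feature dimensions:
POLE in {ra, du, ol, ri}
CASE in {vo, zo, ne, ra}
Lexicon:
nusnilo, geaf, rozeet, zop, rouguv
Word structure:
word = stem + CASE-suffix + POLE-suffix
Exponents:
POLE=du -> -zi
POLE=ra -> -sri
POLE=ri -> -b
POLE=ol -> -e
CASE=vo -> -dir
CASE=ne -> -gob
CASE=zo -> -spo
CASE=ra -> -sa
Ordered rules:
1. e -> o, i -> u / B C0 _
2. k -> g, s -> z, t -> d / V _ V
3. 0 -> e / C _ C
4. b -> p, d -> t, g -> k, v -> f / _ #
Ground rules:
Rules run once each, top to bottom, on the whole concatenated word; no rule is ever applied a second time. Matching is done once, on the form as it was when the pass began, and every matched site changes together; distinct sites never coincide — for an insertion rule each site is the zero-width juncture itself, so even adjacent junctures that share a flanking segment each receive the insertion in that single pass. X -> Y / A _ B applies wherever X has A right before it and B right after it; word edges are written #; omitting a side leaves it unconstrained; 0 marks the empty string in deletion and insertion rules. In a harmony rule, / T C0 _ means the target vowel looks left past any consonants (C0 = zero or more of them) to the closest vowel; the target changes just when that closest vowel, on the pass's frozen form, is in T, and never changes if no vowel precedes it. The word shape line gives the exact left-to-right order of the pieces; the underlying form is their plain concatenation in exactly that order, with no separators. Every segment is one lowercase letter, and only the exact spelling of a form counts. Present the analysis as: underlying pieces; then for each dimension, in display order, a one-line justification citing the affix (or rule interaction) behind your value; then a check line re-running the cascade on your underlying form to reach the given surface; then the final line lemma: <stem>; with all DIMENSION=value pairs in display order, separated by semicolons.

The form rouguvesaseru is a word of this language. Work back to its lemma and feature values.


underlying: rouguv-sa-sri
POLE=ra - signalled by the affix -sri
CASE=ra - signalled by the affix -sa
check: rouguvsasri -> rouguvsasru -> rouguvsasru -> rouguvesaseru -> rouguvesaseru
lemma: rouguv; POLE=ra; CASE=ra


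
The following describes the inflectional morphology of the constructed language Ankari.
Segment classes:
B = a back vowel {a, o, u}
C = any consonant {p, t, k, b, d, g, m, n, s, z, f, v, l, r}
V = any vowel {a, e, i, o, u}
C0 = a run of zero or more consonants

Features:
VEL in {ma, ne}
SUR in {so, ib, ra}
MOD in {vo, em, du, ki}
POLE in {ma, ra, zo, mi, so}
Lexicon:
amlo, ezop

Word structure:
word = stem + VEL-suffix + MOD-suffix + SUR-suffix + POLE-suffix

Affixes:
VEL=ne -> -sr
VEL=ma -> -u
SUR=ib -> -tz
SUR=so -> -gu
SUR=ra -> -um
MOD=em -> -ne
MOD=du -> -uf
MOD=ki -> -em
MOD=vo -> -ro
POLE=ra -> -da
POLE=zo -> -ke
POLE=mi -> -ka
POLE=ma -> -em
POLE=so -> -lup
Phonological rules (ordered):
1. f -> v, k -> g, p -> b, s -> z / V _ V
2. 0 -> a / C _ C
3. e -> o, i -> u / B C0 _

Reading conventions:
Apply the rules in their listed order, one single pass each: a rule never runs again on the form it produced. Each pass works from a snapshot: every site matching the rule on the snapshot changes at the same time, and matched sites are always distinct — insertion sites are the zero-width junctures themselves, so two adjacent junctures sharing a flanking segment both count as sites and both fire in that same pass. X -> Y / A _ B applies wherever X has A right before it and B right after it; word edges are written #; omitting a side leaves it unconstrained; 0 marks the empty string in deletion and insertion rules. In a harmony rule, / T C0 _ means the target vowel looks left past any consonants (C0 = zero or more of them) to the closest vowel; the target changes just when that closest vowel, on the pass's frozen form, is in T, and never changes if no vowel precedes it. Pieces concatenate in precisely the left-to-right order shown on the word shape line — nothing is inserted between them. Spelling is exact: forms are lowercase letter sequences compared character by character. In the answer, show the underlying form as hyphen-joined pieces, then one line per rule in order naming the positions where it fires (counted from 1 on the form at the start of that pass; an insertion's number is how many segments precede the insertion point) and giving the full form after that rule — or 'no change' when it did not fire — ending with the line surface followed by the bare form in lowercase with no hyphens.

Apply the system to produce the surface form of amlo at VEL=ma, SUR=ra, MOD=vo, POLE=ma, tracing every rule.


underlying: amlo-u-ro-um-em
1. f -> v, k -> g, p -> b, s -> z / V _ V: no change
2. 0 -> a / C _ C: inserts after position(s) 2: amalouroumem
3. e -> o, i -> u / B C0 _: fires at position(s) 11: amalouroumom
surface: amalouroumom


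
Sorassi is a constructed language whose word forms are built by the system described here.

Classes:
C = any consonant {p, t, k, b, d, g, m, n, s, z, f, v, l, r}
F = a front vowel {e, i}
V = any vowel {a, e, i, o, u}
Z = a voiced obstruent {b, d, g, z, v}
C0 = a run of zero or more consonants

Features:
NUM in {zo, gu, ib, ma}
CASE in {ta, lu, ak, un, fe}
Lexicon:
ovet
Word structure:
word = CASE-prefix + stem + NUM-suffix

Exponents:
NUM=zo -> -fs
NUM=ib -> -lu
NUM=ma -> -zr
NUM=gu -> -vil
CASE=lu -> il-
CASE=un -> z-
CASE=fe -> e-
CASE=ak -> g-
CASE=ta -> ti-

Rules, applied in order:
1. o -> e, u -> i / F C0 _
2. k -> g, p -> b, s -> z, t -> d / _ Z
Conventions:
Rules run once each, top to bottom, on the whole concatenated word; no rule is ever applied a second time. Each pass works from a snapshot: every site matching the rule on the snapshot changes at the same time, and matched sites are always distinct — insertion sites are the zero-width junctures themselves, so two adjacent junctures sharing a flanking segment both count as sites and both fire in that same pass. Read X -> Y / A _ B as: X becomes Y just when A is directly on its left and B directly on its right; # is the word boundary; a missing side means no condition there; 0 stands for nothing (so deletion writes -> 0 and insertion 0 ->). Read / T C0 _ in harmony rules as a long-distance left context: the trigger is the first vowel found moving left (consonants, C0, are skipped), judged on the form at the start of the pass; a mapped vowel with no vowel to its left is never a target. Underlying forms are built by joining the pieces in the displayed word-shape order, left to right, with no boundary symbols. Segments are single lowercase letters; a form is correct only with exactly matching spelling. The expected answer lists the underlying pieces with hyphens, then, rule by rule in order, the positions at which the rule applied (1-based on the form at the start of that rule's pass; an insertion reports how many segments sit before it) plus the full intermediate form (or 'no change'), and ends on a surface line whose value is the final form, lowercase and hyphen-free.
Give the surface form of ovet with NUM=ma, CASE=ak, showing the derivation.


underlying: g-ovet-zr
1. o -> e, u -> i / F C0 _: no change
2. k -> g, p -> b, s -> z, t -> d / _ Z: fires at position(s) 5: govedzr
surface: govedzr


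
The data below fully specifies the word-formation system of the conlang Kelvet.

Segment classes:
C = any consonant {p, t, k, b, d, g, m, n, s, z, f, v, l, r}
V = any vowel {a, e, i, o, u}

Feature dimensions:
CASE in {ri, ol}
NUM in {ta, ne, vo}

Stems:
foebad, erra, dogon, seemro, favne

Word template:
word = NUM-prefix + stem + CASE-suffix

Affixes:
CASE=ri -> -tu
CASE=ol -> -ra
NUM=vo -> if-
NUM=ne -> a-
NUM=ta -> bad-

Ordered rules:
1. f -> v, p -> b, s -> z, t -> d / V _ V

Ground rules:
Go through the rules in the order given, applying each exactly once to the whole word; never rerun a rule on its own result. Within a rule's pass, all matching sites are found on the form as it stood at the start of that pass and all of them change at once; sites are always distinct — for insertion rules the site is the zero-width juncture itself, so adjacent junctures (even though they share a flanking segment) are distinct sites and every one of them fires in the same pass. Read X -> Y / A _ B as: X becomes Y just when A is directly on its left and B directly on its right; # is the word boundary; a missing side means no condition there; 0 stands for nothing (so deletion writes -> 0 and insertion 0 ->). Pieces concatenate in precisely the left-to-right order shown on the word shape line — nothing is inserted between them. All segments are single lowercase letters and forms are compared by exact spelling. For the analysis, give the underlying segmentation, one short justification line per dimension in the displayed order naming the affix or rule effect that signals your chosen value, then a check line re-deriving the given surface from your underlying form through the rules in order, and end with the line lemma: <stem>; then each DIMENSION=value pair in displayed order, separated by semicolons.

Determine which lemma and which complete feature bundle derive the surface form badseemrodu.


underlying: bad-seemro-tu
CASE=ri - signalled by the affix -tu
NUM=ta - signalled by the affix bad-
check: badseemrotu -> badseemrodu
lemma: seemro; CASE=ri; NUM=ta


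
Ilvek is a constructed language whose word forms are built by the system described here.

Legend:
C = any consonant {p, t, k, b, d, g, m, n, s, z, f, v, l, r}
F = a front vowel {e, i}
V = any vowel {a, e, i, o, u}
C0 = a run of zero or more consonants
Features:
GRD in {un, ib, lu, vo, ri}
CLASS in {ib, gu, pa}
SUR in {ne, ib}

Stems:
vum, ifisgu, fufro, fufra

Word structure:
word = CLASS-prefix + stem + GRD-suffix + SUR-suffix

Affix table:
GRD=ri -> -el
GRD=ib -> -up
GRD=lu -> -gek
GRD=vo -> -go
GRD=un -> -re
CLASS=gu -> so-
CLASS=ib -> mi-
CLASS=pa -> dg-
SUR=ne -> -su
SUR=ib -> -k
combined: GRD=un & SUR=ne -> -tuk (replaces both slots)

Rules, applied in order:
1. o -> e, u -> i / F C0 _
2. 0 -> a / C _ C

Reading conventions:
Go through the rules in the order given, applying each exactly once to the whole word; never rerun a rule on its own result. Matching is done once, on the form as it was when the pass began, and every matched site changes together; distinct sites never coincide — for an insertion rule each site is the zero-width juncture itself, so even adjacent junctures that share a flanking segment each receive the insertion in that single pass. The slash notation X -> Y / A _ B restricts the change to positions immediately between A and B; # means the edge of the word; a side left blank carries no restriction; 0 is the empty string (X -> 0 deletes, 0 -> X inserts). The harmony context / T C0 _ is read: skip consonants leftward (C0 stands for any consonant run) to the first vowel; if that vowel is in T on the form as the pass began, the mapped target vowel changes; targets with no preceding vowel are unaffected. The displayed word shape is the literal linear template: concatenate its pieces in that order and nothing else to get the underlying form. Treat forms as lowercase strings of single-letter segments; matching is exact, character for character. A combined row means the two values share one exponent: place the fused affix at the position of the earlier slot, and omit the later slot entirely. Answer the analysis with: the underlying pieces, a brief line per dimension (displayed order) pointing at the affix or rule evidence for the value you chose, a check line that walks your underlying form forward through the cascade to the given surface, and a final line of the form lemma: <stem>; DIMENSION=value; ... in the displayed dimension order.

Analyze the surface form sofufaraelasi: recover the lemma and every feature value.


underlying: so-fufra-el-su
GRD=ri - signalled by the affix -el
CLASS=gu - signalled by the affix so-
SUR=ne - signalled by the affix -su
check: sofufraelsu -> sofufraelsi -> sofufaraelasi
lemma: fufra; GRD=ri; CLASS=gu; SUR=ne


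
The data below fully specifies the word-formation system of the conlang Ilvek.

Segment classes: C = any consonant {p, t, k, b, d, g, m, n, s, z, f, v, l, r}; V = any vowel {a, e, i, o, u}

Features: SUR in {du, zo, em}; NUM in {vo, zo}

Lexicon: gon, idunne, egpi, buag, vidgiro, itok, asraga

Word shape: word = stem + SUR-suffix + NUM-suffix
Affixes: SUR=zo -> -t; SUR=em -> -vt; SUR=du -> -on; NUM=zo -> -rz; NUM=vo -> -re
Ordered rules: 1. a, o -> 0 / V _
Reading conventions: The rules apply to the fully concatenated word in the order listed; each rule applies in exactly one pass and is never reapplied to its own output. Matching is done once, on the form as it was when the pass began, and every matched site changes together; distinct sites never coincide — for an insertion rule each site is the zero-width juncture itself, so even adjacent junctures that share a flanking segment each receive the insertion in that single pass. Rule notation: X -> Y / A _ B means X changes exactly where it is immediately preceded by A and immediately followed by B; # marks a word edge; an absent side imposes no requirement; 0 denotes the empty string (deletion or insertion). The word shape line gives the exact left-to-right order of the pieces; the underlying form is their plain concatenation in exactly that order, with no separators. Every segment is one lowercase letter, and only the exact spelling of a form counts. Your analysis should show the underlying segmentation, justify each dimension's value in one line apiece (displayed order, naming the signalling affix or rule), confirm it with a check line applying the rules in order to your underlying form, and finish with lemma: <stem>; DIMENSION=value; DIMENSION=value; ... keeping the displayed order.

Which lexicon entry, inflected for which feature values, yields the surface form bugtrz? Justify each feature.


underlying: buag-t-rz
SUR=zo - signalled by the affix -t
NUM=zo - signalled by the affix -rz
check: buagtrz -> bugtrz
lemma: buag; SUR=zo; NUM=zo


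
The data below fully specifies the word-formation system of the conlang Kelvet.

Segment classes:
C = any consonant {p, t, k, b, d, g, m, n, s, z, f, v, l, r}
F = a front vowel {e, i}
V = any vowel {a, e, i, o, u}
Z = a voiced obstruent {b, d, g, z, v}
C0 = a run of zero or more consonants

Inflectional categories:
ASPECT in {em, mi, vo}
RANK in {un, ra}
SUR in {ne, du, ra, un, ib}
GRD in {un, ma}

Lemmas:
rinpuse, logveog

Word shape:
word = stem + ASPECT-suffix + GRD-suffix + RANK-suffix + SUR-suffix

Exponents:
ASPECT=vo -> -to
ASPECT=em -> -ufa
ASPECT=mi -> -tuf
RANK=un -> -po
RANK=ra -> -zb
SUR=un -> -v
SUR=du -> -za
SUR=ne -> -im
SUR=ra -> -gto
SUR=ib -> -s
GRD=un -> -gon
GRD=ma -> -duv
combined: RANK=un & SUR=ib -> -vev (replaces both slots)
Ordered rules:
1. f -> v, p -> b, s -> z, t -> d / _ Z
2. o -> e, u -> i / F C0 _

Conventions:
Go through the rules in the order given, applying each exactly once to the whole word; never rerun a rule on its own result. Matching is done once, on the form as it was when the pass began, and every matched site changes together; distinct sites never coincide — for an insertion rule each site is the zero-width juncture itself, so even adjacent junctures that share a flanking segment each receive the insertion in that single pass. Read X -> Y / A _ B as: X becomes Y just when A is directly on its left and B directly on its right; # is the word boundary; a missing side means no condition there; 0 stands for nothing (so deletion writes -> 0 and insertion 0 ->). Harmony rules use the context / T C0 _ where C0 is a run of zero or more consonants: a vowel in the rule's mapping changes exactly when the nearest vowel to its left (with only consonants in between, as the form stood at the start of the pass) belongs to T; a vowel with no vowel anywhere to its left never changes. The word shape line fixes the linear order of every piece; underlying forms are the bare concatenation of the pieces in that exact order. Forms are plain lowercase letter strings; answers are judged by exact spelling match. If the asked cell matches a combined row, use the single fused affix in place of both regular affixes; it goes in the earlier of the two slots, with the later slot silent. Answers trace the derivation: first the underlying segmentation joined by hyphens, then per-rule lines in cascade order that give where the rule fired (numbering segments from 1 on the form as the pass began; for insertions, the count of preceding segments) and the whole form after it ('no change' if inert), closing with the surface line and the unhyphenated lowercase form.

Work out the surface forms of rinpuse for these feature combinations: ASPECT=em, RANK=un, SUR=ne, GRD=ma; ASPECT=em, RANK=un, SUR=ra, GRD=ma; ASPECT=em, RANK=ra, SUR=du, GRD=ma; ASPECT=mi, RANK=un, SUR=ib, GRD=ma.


cell ASPECT=em, RANK=un, SUR=ne, GRD=ma:
underlying: rinpuse-ufa-duv-po-im
1. f -> v, p -> b, s -> z, t -> d / _ Z: no change
2. o -> e, u -> i / F C0 _: fires at position(s) 5, 8: rinpiseifaduvpoim
surface: rinpiseifaduvpoim

cell ASPECT=em, RANK=un, SUR=ra, GRD=ma:
underlying: rinpuse-ufa-duv-po-gto
1. f -> v, p -> b, s -> z, t -> d / _ Z: no change
2. o -> e, u -> i / F C0 _: fires at position(s) 5, 8: rinpiseifaduvpogto
surface: rinpiseifaduvpogto

cell ASPECT=em, RANK=ra, SUR=du, GRD=ma:
underlying: rinpuse-ufa-duv-zb-za
1. f -> v, p -> b, s -> z, t -> d / _ Z: no change
2. o -> e, u -> i / F C0 _: fires at position(s) 5, 8: rinpiseifaduvzbza
surface: rinpiseifaduvzbza

cell ASPECT=mi, RANK=un, SUR=ib, GRD=ma:
underlying: rinpuse-tuf-duv-vev
1. f -> v, p -> b, s -> z, t -> d / _ Z: fires at position(s) 10: rinpusetuvduvvev
2. o -> e, u -> i / F C0 _: fires at position(s) 5, 9: rinpisetivduvvev
surface: rinpisetivduvvev


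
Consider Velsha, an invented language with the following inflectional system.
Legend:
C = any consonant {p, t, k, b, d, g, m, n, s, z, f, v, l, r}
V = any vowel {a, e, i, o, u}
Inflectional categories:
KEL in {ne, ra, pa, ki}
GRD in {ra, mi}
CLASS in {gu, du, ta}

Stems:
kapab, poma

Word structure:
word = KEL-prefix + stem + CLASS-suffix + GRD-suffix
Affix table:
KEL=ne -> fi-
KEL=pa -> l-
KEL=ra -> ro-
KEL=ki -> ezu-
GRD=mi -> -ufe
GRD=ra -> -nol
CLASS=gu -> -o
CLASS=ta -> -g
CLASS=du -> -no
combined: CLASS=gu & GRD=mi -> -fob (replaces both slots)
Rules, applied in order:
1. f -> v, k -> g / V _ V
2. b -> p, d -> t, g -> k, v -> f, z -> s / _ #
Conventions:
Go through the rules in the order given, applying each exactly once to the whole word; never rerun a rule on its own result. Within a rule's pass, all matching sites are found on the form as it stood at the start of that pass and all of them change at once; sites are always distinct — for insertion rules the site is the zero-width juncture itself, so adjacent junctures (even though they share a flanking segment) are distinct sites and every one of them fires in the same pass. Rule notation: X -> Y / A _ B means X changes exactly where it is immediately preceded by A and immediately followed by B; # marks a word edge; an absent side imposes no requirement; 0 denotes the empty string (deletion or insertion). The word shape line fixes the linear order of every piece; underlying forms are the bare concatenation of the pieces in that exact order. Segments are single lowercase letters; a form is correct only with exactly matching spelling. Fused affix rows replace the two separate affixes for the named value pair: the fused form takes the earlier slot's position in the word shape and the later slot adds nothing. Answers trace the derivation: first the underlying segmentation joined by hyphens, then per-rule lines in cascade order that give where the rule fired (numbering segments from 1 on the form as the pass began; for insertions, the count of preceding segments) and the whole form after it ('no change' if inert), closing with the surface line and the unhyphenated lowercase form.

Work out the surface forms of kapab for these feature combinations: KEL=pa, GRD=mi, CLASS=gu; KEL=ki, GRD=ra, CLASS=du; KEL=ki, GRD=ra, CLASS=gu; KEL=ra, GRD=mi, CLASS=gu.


cell KEL=pa, GRD=mi, CLASS=gu:
underlying: l-kapab-fob
1. f -> v, k -> g / V _ V: no change
2. b -> p, d -> t, g -> k, v -> f, z -> s / _ #: fires at position(s) 9: lkapabfop
surface: lkapabfop

cell KEL=ki, GRD=ra, CLASS=du:
underlying: ezu-kapab-no-nol
1. f -> v, k -> g / V _ V: fires at position(s) 4: ezugapabnonol
2. b -> p, d -> t, g -> k, v -> f, z -> s / _ #: no change
surface: ezugapabnonol

cell KEL=ki, GRD=ra, CLASS=gu:
underlying: ezu-kapab-o-nol
1. f -> v, k -> g / V _ V: fires at position(s) 4: ezugapabonol
2. b -> p, d -> t, g -> k, v -> f, z -> s / _ #: no change
surface: ezugapabonol

cell KEL=ra, GRD=mi, CLASS=gu:
underlying: ro-kapab-fob
1. f -> v, k -> g / V _ V: fires at position(s) 3: rogapabfob
2. b -> p, d -> t, g -> k, v -> f, z -> s / _ #: fires at position(s) 10: rogapabfop
surface: rogapabfop


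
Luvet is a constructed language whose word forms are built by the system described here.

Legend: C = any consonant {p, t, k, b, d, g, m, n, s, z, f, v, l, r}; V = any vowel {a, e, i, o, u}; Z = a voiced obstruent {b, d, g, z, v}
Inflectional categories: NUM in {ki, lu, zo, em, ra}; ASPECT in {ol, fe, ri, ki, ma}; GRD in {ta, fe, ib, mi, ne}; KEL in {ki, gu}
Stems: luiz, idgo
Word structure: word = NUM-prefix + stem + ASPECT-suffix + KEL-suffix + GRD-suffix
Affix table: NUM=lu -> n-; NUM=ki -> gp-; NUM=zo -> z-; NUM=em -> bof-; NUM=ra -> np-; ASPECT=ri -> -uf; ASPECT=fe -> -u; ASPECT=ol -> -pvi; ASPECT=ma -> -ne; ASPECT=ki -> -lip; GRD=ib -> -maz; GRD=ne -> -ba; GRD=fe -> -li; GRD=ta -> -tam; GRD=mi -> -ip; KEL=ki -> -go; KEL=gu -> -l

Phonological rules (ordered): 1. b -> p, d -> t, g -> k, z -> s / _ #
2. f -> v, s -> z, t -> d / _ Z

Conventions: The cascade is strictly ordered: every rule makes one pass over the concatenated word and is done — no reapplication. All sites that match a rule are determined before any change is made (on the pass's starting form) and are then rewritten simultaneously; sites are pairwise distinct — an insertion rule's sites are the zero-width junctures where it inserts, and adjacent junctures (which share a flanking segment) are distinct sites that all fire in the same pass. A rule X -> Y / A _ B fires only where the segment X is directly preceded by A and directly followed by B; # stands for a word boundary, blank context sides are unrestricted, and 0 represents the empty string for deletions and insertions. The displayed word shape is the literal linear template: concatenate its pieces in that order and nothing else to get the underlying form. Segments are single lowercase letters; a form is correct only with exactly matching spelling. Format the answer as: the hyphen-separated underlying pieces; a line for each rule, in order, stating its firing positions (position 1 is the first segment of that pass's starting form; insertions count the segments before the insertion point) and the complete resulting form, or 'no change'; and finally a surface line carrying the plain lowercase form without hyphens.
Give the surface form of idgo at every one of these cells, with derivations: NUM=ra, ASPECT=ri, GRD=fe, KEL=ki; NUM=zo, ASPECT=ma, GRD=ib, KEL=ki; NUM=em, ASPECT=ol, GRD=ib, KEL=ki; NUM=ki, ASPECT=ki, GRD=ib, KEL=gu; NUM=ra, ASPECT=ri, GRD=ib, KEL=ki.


cell NUM=ra, ASPECT=ri, GRD=fe, KEL=ki:
underlying: np-idgo-uf-go-li
1. b -> p, d -> t, g -> k, z -> s / _ #: no change
2. f -> v, s -> z, t -> d / _ Z: fires at position(s) 8: npidgouvgoli
surface: npidgouvgoli

cell NUM=zo, ASPECT=ma, GRD=ib, KEL=ki:
underlying: z-idgo-ne-go-maz
1. b -> p, d -> t, g -> k, z -> s / _ #: fires at position(s) 12: zidgonegomas
2. f -> v, s -> z, t -> d / _ Z: no change
surface: zidgonegomas

cell NUM=em, ASPECT=ol, GRD=ib, KEL=ki:
underlying: bof-idgo-pvi-go-maz
1. b -> p, d -> t, g -> k, z -> s / _ #: fires at position(s) 15: bofidgopvigomas
2. f -> v, s -> z, t -> d / _ Z: no change
surface: bofidgopvigomas

cell NUM=ki, ASPECT=ki, GRD=ib, KEL=gu:
underlying: gp-idgo-lip-l-maz
1. b -> p, d -> t, g -> k, z -> s / _ #: fires at position(s) 13: gpidgoliplmas
2. f -> v, s -> z, t -> d / _ Z: no change
surface: gpidgoliplmas

cell NUM=ra, ASPECT=ri, GRD=ib, KEL=ki:
underlying: np-idgo-uf-go-maz
1. b -> p, d -> t, g -> k, z -> s / _ #: fires at position(s) 13: npidgoufgomas
2. f -> v, s -> z, t -> d / _ Z: fires at position(s) 8: npidgouvgomas
surface: npidgouvgomas


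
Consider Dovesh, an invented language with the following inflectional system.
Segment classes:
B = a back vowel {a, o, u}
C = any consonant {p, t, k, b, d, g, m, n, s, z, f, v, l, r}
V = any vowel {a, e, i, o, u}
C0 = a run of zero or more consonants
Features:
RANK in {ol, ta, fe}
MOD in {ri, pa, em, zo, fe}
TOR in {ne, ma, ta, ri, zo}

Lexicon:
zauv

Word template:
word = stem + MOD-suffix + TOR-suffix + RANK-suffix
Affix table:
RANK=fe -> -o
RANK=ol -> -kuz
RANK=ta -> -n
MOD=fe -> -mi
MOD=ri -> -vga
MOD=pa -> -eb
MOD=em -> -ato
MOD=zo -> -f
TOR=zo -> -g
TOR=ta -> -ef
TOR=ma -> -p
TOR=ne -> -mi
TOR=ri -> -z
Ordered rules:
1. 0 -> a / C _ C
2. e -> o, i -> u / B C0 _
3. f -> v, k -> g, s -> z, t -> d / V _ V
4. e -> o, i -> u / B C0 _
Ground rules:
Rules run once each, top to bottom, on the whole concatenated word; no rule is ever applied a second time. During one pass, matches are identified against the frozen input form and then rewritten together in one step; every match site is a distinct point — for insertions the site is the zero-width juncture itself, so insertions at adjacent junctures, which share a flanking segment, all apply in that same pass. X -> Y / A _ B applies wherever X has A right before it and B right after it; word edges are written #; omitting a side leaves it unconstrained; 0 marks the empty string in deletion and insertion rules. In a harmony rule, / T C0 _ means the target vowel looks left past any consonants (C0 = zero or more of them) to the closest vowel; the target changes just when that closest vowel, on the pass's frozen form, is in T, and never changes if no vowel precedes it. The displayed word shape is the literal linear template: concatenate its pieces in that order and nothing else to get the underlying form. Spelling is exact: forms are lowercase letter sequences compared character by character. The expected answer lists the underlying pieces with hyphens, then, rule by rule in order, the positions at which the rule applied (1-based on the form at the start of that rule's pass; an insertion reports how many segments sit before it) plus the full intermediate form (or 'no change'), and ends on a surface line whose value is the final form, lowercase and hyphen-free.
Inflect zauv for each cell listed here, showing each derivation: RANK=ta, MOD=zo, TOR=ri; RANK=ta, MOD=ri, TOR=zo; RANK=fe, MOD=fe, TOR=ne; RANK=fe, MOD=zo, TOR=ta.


cell RANK=ta, MOD=zo, TOR=ri:
underlying: zauv-f-z-n
1. 0 -> a / C _ C: inserts after position(s) 4, 5, 6: zauvafazan
2. e -> o, i -> u / B C0 _: no change
3. f -> v, k -> g, s -> z, t -> d / V _ V: fires at position(s) 6: zauvavazan
4. e -> o, i -> u / B C0 _: no change
surface: zauvavazan

cell RANK=ta, MOD=ri, TOR=zo:
underlying: zauv-vga-g-n
1. 0 -> a / C _ C: inserts after position(s) 4, 5, 8: zauvavagagan
2. e -> o, i -> u / B C0 _: no change
3. f -> v, k -> g, s -> z, t -> d / V _ V: no change
4. e -> o, i -> u / B C0 _: no change
surface: zauvavagagan

cell RANK=fe, MOD=fe, TOR=ne:
underlying: zauv-mi-mi-o
1. 0 -> a / C _ C: inserts after position(s) 4: zauvamimio
2. e -> o, i -> u / B C0 _: fires at position(s) 7: zauvamumio
3. f -> v, k -> g, s -> z, t -> d / V _ V: no change
4. e -> o, i -> u / B C0 _: fires at position(s) 9: zauvamumuo
surface: zauvamumuo

cell RANK=fe, MOD=zo, TOR=ta:
underlying: zauv-f-ef-o
1. 0 -> a / C _ C: inserts after position(s) 4: zauvafefo
2. e -> o, i -> u / B C0 _: fires at position(s) 7: zauvafofo
3. f -> v, k -> g, s -> z, t -> d / V _ V: fires at position(s) 6, 8: zauvavovo
4. e -> o, i -> u / B C0 _: no change
surface: zauvavovo


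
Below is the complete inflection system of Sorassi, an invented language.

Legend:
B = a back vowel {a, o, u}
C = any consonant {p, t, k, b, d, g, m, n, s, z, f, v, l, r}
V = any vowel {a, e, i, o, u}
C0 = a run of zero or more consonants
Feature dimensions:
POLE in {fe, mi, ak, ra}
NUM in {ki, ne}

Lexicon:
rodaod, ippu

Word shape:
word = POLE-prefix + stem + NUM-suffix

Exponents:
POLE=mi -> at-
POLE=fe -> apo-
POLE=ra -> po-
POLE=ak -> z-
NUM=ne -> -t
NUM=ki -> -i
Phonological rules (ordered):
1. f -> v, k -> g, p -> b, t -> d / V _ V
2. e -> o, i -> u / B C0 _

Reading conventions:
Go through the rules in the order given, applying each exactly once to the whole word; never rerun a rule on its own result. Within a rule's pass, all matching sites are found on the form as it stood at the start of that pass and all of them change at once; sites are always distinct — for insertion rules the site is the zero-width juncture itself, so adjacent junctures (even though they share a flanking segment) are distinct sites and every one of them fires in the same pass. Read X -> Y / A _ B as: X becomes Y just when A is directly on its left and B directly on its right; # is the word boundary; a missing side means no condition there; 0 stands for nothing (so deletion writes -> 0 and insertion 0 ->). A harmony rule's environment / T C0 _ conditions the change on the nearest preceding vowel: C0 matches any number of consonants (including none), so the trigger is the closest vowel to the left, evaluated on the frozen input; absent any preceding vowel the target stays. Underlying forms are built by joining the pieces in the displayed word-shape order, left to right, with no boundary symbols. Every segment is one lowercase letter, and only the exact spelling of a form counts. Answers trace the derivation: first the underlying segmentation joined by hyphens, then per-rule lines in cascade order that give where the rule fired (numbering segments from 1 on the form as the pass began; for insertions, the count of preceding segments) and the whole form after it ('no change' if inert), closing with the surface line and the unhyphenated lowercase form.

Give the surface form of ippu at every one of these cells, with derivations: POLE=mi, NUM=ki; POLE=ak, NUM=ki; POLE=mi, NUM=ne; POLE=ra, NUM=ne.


cell POLE=mi, NUM=ki:
underlying: at-ippu-i
1. f -> v, k -> g, p -> b, t -> d / V _ V: fires at position(s) 2: adippui
2. e -> o, i -> u / B C0 _: fires at position(s) 3, 7: aduppuu
surface: aduppuu

cell POLE=ak, NUM=ki:
underlying: z-ippu-i
1. f -> v, k -> g, p -> b, t -> d / V _ V: no change
2. e -> o, i -> u / B C0 _: fires at position(s) 6: zippuu
surface: zippuu

cell POLE=mi, NUM=ne:
underlying: at-ippu-t
1. f -> v, k -> g, p -> b, t -> d / V _ V: fires at position(s) 2: adipput
2. e -> o, i -> u / B C0 _: fires at position(s) 3: adupput
surface: adupput

cell POLE=ra, NUM=ne:
underlying: po-ippu-t
1. f -> v, k -> g, p -> b, t -> d / V _ V: no change
2. e -> o, i -> u / B C0 _: fires at position(s) 3: poupput
surface: poupput
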